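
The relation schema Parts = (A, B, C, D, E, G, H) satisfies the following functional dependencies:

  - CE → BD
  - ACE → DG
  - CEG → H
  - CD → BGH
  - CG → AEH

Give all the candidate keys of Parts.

(C, D), (C, E), (C, G)

Attribute C never appears on the right-hand side of any dependency, so C must belong to every candidate key.
{C}⁺ = {C}, which is not all of the schema, so we must add further attributes.
{C, D}⁺: CD→BGH adds B, G, H; CG→AEH adds A, E → {A, B, C, D, E, G, H}.
{C, E}⁺: CE→BD adds B, D; CD→BGH adds G, H; CG→AEH adds A → {A, B, C, D, E, G, H}.
{C, G}⁺: CG→AEH adds A, E, H; CE→BD adds B, D → {A, B, C, D, E, G, H}.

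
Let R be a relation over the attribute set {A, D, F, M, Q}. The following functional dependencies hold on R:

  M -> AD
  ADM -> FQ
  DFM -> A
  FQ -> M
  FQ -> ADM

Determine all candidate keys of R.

{M}⁺: M→AD adds A, D; ADM→FQ adds F, Q → {A, D, F, M, Q}.
{F, Q}⁺: FQ→M adds M; FQ→ADM adds A, D → {A, D, F, M, Q}. Minimal: {Q}⁺ = {Q}; {F}⁺ = {F} — none reach the full schema.

M, FQ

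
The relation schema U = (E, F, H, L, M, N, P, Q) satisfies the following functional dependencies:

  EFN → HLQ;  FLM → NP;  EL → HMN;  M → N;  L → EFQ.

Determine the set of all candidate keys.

{L}, {E, F, M}, {E, F, N}

{L}⁺: L→EFQ adds E, F, Q; EL→HMN adds H, M, N; FLM→NP adds P → {E, F, H, L, M, N, P, Q}.
{E, F, M}⁺: M→N adds N; EFN→HLQ adds H, L, Q; FLM→NP adds P → {E, F, H, L, M, N, P, Q}. Minimal: {F, M}⁺ = {F, M, N}; {E, M}⁺ = {E, M, N}; {E, F}⁺ = {E, F} — none reach the full schema.
{E, F, N}⁺: EFN→HLQ adds H, L, Q; EL→HMN adds M; FLM→NP adds P → {E, F, H, L, M, N, P, Q}. Minimal: {F, N}⁺ = {F, N}; {E, N}⁺ = {E, N}; {E, F}⁺ = {E, F} — none reach the full schema.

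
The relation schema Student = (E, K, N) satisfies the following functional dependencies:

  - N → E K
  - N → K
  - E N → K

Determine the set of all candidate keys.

{N}⁺: N→EK adds E, K → {E, K, N}.
No other minimal superkey exists.

{N}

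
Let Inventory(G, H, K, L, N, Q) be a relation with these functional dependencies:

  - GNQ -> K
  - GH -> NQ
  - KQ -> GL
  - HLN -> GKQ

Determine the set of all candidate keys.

Attribute H never appears on the right-hand side of any dependency, so H must belong to every candidate key.
{H}⁺ = {H}, which is not all of the schema, so we must add further attributes.
{G, H}⁺: GH→NQ adds N, Q; GNQ→K adds K; KQ→GL adds L → {G, H, K, L, N, Q}. Minimal: {H}⁺ = {H}; {G}⁺ = {G} — none reach the full schema.
{H, K, Q}⁺: KQ→GL adds G, L; GH→NQ adds N → {G, H, K, L, N, Q}. Minimal: {K, Q}⁺ = {G, K, L, Q}; {H, Q}⁺ = {H, Q}; {H, K}⁺ = {H, K} — none reach the full schema.
{H, L, N}⁺: HLN→GKQ adds G, K, Q → {G, H, K, L, N, Q}. Minimal: {L, N}⁺ = {L, N}; {H, N}⁺ = {H, N}; {H, L}⁺ = {H, L} — none reach the full schema.

{G, H}; {H, K, Q}; {H, L, N}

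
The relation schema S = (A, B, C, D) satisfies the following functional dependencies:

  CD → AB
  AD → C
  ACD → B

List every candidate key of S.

{A, D}; {C, D}

Attribute D never appears on the right-hand side of any dependency, so D must belong to every candidate key.
{D}⁺ = {D}, which is not all of the schema, so we must add further attributes.
{A, D}⁺: AD→C adds C; ACD→B adds B → {A, B, C, D}. Minimal: {D}⁺ = {D}; {A}⁺ = {A} — none reach the full schema.
{C, D}⁺: CD→AB adds A, B → {A, B, C, D}. Minimal: {D}⁺ = {D}; {C}⁺ = {C} — none reach the full schema.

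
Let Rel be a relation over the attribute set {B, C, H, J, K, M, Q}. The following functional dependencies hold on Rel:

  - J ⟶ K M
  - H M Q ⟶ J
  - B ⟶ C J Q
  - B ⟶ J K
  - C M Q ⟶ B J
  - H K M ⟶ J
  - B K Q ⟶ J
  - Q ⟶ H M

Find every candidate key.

{B}, {C, Q}

{B}⁺: B→CJQ adds C, J, Q; B→JK adds K; Q→HM adds H, M → {B, C, H, J, K, M, Q}.
{C, Q}⁺: Q→HM adds H, M; HMQ→J adds J; CMQ→BJ adds B; J→KM adds K → {B, C, H, J, K, M, Q}. Minimal: {Q}⁺ = {H, J, K, M, Q}; {C}⁺ = {C} — none reach the full schema.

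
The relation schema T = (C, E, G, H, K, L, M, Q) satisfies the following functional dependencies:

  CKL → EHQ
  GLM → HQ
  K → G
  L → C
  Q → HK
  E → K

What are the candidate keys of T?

{E, L, M}, {G, L, M}, {K, L, M}, {L, M, Q}

Attributes L, M never appear on any right-hand side, so every candidate key must contain {L, M}.
{L, M}⁺ = {C, L, M}, which is not all of the schema, so we must add further attributes.
{E, L, M}⁺: L→C adds C; E→K adds K; CKL→EHQ adds H, Q; K→G adds G → {C, E, G, H, K, L, M, Q}.
{G, L, M}⁺: GLM→HQ adds H, Q; L→C adds C; Q→HK adds K; CKL→EHQ adds E → {C, E, G, H, K, L, M, Q}.
{K, L, M}⁺: K→G adds G; L→C adds C; CKL→EHQ adds E, H, Q → {C, E, G, H, K, L, M, Q}.
{L, M, Q}⁺: L→C adds C; Q→HK adds H, K; CKL→EHQ adds E; K→G adds G → {C, E, G, H, K, L, M, Q}.
Any other superkey contains one of these as a subset, so there are no further candidate keys.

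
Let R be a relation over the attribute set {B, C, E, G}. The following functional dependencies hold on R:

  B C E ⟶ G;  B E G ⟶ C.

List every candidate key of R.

{B, C, E}⁺: BCE→G adds G → {B, C, E, G}. Minimal: {C, E}⁺ = {C, E}; {B, E}⁺ = {B, E}; {B, C}⁺ = {B, C} — none reach the full schema.
{B, E, G}⁺: BEG→C adds C → {B, C, E, G}. Minimal: {E, G}⁺ = {E, G}; {B, G}⁺ = {B, G}; {B, E}⁺ = {B, E} — none reach the full schema.
Any other superkey contains one of these as a subset, so there are no further candidate keys.

{B, C, E}, {B, E, G}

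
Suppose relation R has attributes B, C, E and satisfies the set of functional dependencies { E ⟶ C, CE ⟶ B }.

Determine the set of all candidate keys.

{E}

Attribute E never appears on the right-hand side of any dependency, so E must belong to every candidate key.
{E}⁺ = {B, C, E}, which is all of the schema, so {E} is the only candidate key.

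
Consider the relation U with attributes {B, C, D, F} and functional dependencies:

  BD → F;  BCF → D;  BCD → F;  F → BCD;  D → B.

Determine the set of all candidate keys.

{D}, {F}

{D}⁺: D→B adds B; BD→F adds F; F→BCD adds C → {B, C, D, F}.
{F}⁺: F→BCD adds B, C, D → {B, C, D, F}.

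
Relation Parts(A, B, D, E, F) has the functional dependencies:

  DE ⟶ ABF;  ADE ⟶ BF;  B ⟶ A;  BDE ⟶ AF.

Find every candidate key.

{D, E}

Attributes D, E never appear on any right-hand side, so every candidate key must contain {D, E}.
{D, E}⁺ = {A, B, D, E, F}, which is all of the schema, so {D, E} is the only candidate key.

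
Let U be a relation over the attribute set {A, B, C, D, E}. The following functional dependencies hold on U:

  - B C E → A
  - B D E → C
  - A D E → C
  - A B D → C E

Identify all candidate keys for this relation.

Attributes B, D never appear on any right-hand side, so every candidate key must contain {B, D}.
{B, D}⁺ = {B, D}, which is not all of the schema, so we must add further attributes.
{A, B, D}⁺: ABD→CE adds C, E → {A, B, C, D, E}. Minimal: {B, D}⁺ = {B, D}; {A, D}⁺ = {A, D}; {A, B}⁺ = {A, B} — none reach the full schema.
{B, D, E}⁺: BDE→C adds C; BCE→A adds A → {A, B, C, D, E}. Minimal: {D, E}⁺ = {D, E}; {B, E}⁺ = {B, E}; {B, D}⁺ = {B, D} — none reach the full schema.

{A, B, D}; {B, D, E}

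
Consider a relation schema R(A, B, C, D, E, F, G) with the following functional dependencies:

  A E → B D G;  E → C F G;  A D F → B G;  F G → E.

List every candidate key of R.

(A, E), (A, D, F), (A, F, G)

Attribute A never appears on the right-hand side of any dependency, so A must belong to every candidate key.
{A}⁺ = {A}, which is not all of the schema, so we must add further attributes.
{A, E}⁺: AE→BDG adds B, D, G; E→CFG adds C, F → {A, B, C, D, E, F, G}. Minimal: {E}⁺ = {C, E, F, G}; {A}⁺ = {A} — none reach the full schema.
{A, D, F}⁺: ADF→BG adds B, G; FG→E adds E; E→CFG adds C → {A, B, C, D, E, F, G}. Minimal: {D, F}⁺ = {D, F}; {A, F}⁺ = {A, F}; {A, D}⁺ = {A, D} — none reach the full schema.
{A, F, G}⁺: FG→E adds E; AE→BDG adds B, D; E→CFG adds C → {A, B, C, D, E, F, G}. Minimal: {F, G}⁺ = {C, E, F, G}; {A, G}⁺ = {A, G}; {A, F}⁺ = {A, F} — none reach the full schema.
Any other superkey contains one of these as a subset, so there are no further candidate keys.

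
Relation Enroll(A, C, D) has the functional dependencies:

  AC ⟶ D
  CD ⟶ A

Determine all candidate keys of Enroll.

(A, C); (C, D)

Attribute C never appears on the right-hand side of any dependency, so C must belong to every candidate key.
{C}⁺ = {C}, which is not all of the schema, so we must add further attributes.
{A, C}⁺: AC→D adds D → {A, C, D}. Minimal: {C}⁺ = {C}; {A}⁺ = {A} — none reach the full schema.
{C, D}⁺: CD→A adds A → {A, C, D}. Minimal: {D}⁺ = {D}; {C}⁺ = {C} — none reach the full schema.
Any other superkey contains one of these as a subset, so there are no further candidate keys.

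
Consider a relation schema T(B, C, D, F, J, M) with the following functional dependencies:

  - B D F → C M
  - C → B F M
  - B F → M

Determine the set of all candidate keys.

{C, D, J}, {B, D, F, J}

{C, D, J}⁺: C→BFM adds B, F, M → {B, C, D, F, J, M}.
{B, D, F, J}⁺: BDF→CM adds C, M → {B, C, D, F, J, M}.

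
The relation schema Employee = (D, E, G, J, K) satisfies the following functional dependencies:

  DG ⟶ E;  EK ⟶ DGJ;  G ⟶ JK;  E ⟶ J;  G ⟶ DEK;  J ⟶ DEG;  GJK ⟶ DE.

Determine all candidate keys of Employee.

E; G; J

{E}⁺: E→J adds J; J→DEG adds D, G; G→JK adds K → {D, E, G, J, K}.
{G}⁺: G→JK adds J, K; G→DEK adds D, E → {D, E, G, J, K}.
{J}⁺: J→DEG adds D, E, G; G→JK adds K → {D, E, G, J, K}.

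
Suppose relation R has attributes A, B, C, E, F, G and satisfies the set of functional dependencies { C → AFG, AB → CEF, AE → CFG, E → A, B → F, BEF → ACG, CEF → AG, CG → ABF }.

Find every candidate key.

{C}⁺: C→AFG adds A, F, G; CG→ABF adds B; AB→CEF adds E → {A, B, C, E, F, G}.
{E}⁺: E→A adds A; AE→CFG adds C, F, G; CG→ABF adds B → {A, B, C, E, F, G}.
{A, B}⁺: AB→CEF adds C, E, F; AE→CFG adds G → {A, B, C, E, F, G}. Minimal: {B}⁺ = {B, F}; {A}⁺ = {A} — none reach the full schema.
Any other superkey contains one of these as a subset, so there are no further candidate keys.

C; E; AB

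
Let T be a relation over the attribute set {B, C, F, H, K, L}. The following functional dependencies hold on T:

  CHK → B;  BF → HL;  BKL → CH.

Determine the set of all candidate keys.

Attributes F, K never appear on any right-hand side, so every candidate key must contain {F, K}.
{F, K}⁺ = {F, K}, which is not all of the schema, so we must add further attributes.
{B, F, K}⁺: BF→HL adds H, L; BKL→CH adds C → {B, C, F, H, K, L}.
{C, F, H, K}⁺: CHK→B adds B; BF→HL adds L → {B, C, F, H, K, L}.
Any other superkey contains one of these as a subset, so there are no further candidate keys.

{B, F, K}, {C, F, H, K}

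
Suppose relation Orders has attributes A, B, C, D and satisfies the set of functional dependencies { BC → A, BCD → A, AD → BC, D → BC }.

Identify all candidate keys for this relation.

Attribute D never appears on the right-hand side of any dependency, so D must belong to every candidate key.
{D}⁺ = {A, B, C, D}, which is all of the schema, so {D} is the only candidate key.

{D}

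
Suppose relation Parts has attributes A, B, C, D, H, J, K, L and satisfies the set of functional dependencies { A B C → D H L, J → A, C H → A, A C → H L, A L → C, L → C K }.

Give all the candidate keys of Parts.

BCJ, BJL

Attributes B, J never appear on any right-hand side, so every candidate key must contain {B, J}.
{B, J}⁺ = {A, B, J}, which is not all of the schema, so we must add further attributes.
{B, C, J}⁺: J→A adds A; AC→HL adds H, L; L→CK adds K; ABC→DHL adds D → {A, B, C, D, H, J, K, L}.
{B, J, L}⁺: J→A adds A; AL→C adds C; L→CK adds K; ABC→DHL adds D, H → {A, B, C, D, H, J, K, L}.
Any other superkey contains one of these as a subset, so there are no further candidate keys.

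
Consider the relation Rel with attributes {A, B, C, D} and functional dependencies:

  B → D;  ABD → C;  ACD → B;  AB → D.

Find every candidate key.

Attribute A never appears on the right-hand side of any dependency, so A must belong to every candidate key.
{A}⁺ = {A}, which is not all of the schema, so we must add further attributes.
{A, B}⁺: B→D adds D; ABD→C adds C → {A, B, C, D}. Minimal: {B}⁺ = {B, D}; {A}⁺ = {A} — none reach the full schema.
{A, C, D}⁺: ACD→B adds B → {A, B, C, D}. Minimal: {C, D}⁺ = {C, D}; {A, D}⁺ = {A, D}; {A, C}⁺ = {A, C} — none reach the full schema.

(A, B), (A, C, D)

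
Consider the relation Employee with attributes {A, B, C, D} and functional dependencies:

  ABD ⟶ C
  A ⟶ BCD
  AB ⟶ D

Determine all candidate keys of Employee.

{A}

{A}⁺: A→BCD adds B, C, D → {A, B, C, D}.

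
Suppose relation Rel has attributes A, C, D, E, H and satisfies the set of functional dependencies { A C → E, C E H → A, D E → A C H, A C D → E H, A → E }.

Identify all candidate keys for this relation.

{A, D}, {D, E}

Attribute D never appears on the right-hand side of any dependency, so D must belong to every candidate key.
{D}⁺ = {D}, which is not all of the schema, so we must add further attributes.
{A, D}⁺: A→E adds E; DE→ACH adds C, H → {A, C, D, E, H}.
{D, E}⁺: DE→ACH adds A, C, H → {A, C, D, E, H}.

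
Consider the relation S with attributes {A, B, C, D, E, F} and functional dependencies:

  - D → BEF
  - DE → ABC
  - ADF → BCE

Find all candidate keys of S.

Attribute D never appears on the right-hand side of any dependency, so D must belong to every candidate key.
{D}⁺ = {A, B, C, D, E, F}, which is all of the schema, so {D} is the only candidate key.

{D}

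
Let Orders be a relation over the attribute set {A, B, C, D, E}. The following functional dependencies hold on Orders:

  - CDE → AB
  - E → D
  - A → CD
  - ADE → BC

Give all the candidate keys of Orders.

{A, E}⁺: E→D adds D; A→CD adds C; ADE→BC adds B → {A, B, C, D, E}. Minimal: {E}⁺ = {D, E}; {A}⁺ = {A, C, D} — none reach the full schema.
{C, E}⁺: E→D adds D; CDE→AB adds A, B → {A, B, C, D, E}. Minimal: {E}⁺ = {D, E}; {C}⁺ = {C} — none reach the full schema.
Any other superkey contains one of these as a subset, so there are no further candidate keys.

AE, CE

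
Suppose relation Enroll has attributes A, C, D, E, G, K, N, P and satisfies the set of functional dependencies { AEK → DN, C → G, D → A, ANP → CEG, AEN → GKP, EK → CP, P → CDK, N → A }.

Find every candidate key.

EK; EN; EP; NP

{E, K}⁺: EK→CP adds C, P; P→CDK adds D; C→G adds G; D→A adds A; AEK→DN adds N → {A, C, D, E, G, K, N, P}. Minimal: {K}⁺ = {K}; {E}⁺ = {E} — none reach the full schema.
{E, N}⁺: N→A adds A; AEN→GKP adds G, K, P; EK→CP adds C; P→CDK adds D → {A, C, D, E, G, K, N, P}. Minimal: {N}⁺ = {A, N}; {E}⁺ = {E} — none reach the full schema.
{E, P}⁺: P→CDK adds C, D, K; C→G adds G; D→A adds A; AEK→DN adds N → {A, C, D, E, G, K, N, P}. Minimal: {P}⁺ = {A, C, D, G, K, P}; {E}⁺ = {E} — none reach the full schema.
{N, P}⁺: P→CDK adds C, D, K; N→A adds A; C→G adds G; ANP→CEG adds E → {A, C, D, E, G, K, N, P}. Minimal: {P}⁺ = {A, C, D, G, K, P}; {N}⁺ = {A, N} — none reach the full schema.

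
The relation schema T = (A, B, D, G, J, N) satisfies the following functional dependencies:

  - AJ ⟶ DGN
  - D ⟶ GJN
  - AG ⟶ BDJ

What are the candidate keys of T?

(A, D), (A, G), (A, J)

{A, D}⁺: D→GJN adds G, J, N; AG→BDJ adds B → {A, B, D, G, J, N}.
{A, G}⁺: AG→BDJ adds B, D, J; AJ→DGN adds N → {A, B, D, G, J, N}.
{A, J}⁺: AJ→DGN adds D, G, N; AG→BDJ adds B → {A, B, D, G, J, N}.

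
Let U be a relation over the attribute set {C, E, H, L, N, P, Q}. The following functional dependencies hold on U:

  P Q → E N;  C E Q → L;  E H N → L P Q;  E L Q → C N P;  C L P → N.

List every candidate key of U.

Attribute H never appears on the right-hand side of any dependency, so H must belong to every candidate key.
{H}⁺ = {H}, which is not all of the schema, so we must add further attributes.
{E, H, N}⁺: EHN→LPQ adds L, P, Q; ELQ→CNP adds C → {C, E, H, L, N, P, Q}.
{H, P, Q}⁺: PQ→EN adds E, N; EHN→LPQ adds L; ELQ→CNP adds C → {C, E, H, L, N, P, Q}.
{C, E, H, Q}⁺: CEQ→L adds L; ELQ→CNP adds N, P → {C, E, H, L, N, P, Q}.
{E, H, L, Q}⁺: ELQ→CNP adds C, N, P → {C, E, H, L, N, P, Q}.
{C, E, H, L, P}⁺: CLP→N adds N; EHN→LPQ adds Q → {C, E, H, L, N, P, Q}.

(E, H, N); (H, P, Q); (C, E, H, Q); (E, H, L, Q); (C, E, H, L, P)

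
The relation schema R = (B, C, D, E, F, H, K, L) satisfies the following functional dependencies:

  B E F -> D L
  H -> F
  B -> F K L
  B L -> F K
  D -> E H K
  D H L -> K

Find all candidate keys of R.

{B, C, D}, {B, C, E}

Attributes B, C never appear on any right-hand side, so every candidate key must contain {B, C}.
{B, C}⁺ = {B, C, F, K, L}, which is not all of the schema, so we must add further attributes.
{B, C, D}⁺: B→FKL adds F, K, L; D→EHK adds E, H → {B, C, D, E, F, H, K, L}. Minimal: {C, D}⁺ = {C, D, E, F, H, K}; {B, D}⁺ = {B, D, E, F, H, K, L}; {B, C}⁺ = {B, C, F, K, L} — none reach the full schema.
{B, C, E}⁺: B→FKL adds F, K, L; BEF→DL adds D; D→EHK adds H → {B, C, D, E, F, H, K, L}. Minimal: {C, E}⁺ = {C, E}; {B, E}⁺ = {B, D, E, F, H, K, L}; {B, C}⁺ = {B, C, F, K, L} — none reach the full schema.
Any other superkey contains one of these as a subset, so there are no further candidate keys.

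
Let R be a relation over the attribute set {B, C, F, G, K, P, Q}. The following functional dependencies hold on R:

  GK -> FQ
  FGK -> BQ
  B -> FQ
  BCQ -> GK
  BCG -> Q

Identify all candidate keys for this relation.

{B, C, P}⁺: B→FQ adds F, Q; BCQ→GK adds G, K → {B, C, F, G, K, P, Q}.
{C, G, K, P}⁺: GK→FQ adds F, Q; FGK→BQ adds B → {B, C, F, G, K, P, Q}.
Any other superkey contains one of these as a subset, so there are no further candidate keys.

(B, C, P); (C, G, K, P)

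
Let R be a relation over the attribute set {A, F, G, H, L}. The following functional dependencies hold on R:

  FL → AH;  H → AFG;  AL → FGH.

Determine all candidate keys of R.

AL, FL, HL

Attribute L never appears on the right-hand side of any dependency, so L must belong to every candidate key.
{L}⁺ = {L}, which is not all of the schema, so we must add further attributes.
{A, L}⁺: AL→FGH adds F, G, H → {A, F, G, H, L}. Minimal: {L}⁺ = {L}; {A}⁺ = {A} — none reach the full schema.
{F, L}⁺: FL→AH adds A, H; H→AFG adds G → {A, F, G, H, L}. Minimal: {L}⁺ = {L}; {F}⁺ = {F} — none reach the full schema.
{H, L}⁺: H→AFG adds A, F, G → {A, F, G, H, L}. Minimal: {L}⁺ = {L}; {H}⁺ = {A, F, G, H} — none reach the full schema.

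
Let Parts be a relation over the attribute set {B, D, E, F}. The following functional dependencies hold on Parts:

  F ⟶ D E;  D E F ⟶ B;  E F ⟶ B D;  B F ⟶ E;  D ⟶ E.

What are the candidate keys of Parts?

{F}⁺: F→DE adds D, E; DEF→B adds B → {B, D, E, F}.
No other minimal superkey exists.

{F}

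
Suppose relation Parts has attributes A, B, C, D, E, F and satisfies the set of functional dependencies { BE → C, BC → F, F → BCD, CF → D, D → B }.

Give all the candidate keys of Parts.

ABE, ADE, AEF

Attributes A, E never appear on any right-hand side, so every candidate key must contain {A, E}.
{A, E}⁺ = {A, E}, which is not all of the schema, so we must add further attributes.
{A, B, E}⁺: BE→C adds C; BC→F adds F; F→BCD adds D → {A, B, C, D, E, F}.
{A, D, E}⁺: D→B adds B; BE→C adds C; BC→F adds F → {A, B, C, D, E, F}.
{A, E, F}⁺: F→BCD adds B, C, D → {A, B, C, D, E, F}.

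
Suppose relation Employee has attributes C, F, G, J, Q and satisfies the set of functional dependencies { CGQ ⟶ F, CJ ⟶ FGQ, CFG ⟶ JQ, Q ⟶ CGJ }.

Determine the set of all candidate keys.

{Q}⁺: Q→CGJ adds C, G, J; CGQ→F adds F → {C, F, G, J, Q}.
{C, J}⁺: CJ→FGQ adds F, G, Q → {C, F, G, J, Q}. Minimal: {J}⁺ = {J}; {C}⁺ = {C} — none reach the full schema.
{C, F, G}⁺: CFG→JQ adds J, Q → {C, F, G, J, Q}. Minimal: {F, G}⁺ = {F, G}; {C, G}⁺ = {C, G}; {C, F}⁺ = {C, F} — none reach the full schema.

Q, CJ, CFG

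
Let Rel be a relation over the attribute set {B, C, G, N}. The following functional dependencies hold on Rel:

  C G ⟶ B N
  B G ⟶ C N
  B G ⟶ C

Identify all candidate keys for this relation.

{B, G}⁺: BG→CN adds C, N → {B, C, G, N}. Minimal: {G}⁺ = {G}; {B}⁺ = {B} — none reach the full schema.
{C, G}⁺: CG→BN adds B, N → {B, C, G, N}. Minimal: {G}⁺ = {G}; {C}⁺ = {C} — none reach the full schema.

{B, G}, {C, G}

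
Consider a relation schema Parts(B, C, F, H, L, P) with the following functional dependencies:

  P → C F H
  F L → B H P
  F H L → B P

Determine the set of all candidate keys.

{F, L}; {L, P}

Attribute L never appears on the right-hand side of any dependency, so L must belong to every candidate key.
{L}⁺ = {L}, which is not all of the schema, so we must add further attributes.
{F, L}⁺: FL→BHP adds B, H, P; P→CFH adds C → {B, C, F, H, L, P}. Minimal: {L}⁺ = {L}; {F}⁺ = {F} — none reach the full schema.
{L, P}⁺: P→CFH adds C, F, H; FL→BHP adds B → {B, C, F, H, L, P}. Minimal: {P}⁺ = {C, F, H, P}; {L}⁺ = {L} — none reach the full schema.
Any other superkey contains one of these as a subset, so there are no further candidate keys.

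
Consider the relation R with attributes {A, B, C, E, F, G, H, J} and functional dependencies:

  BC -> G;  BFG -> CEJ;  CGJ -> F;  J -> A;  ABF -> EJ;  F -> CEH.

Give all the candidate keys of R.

Attribute B never appears on the right-hand side of any dependency, so B must belong to every candidate key.
{B}⁺ = {B}, which is not all of the schema, so we must add further attributes.
{B, F}⁺: F→CEH adds C, E, H; BC→G adds G; BFG→CEJ adds J; J→A adds A → {A, B, C, E, F, G, H, J}. Minimal: {F}⁺ = {C, E, F, H}; {B}⁺ = {B} — none reach the full schema.
{B, C, J}⁺: BC→G adds G; CGJ→F adds F; J→A adds A; ABF→EJ adds E; F→CEH adds H → {A, B, C, E, F, G, H, J}. Minimal: {C, J}⁺ = {A, C, J}; {B, J}⁺ = {A, B, J}; {B, C}⁺ = {B, C, G} — none reach the full schema.

{B, F}, {B, C, J}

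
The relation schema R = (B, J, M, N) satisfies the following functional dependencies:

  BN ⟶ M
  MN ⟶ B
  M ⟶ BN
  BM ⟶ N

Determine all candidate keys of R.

Attribute J never appears on the right-hand side of any dependency, so J must belong to every candidate key.
{J}⁺ = {J}, which is not all of the schema, so we must add further attributes.
{J, M}⁺: M→BN adds B, N → {B, J, M, N}. Minimal: {M}⁺ = {B, M, N}; {J}⁺ = {J} — none reach the full schema.
{B, J, N}⁺: BN→M adds M → {B, J, M, N}. Minimal: {J, N}⁺ = {J, N}; {B, N}⁺ = {B, M, N}; {B, J}⁺ = {B, J} — none reach the full schema.
Any other superkey contains one of these as a subset, so there are no further candidate keys.

JM; BJN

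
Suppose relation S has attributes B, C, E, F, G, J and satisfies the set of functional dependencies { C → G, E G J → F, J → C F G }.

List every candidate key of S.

{B, E, J}

Attributes B, E, J never appear on any right-hand side, so every candidate key must contain {B, E, J}.
{B, E, J}⁺ = {B, C, E, F, G, J}, which is all of the schema, so {B, E, J} is the only candidate key.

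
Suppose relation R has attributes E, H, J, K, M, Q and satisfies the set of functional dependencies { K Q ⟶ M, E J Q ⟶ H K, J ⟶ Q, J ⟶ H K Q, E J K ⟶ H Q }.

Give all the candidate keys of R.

Attributes E, J never appear on any right-hand side, so every candidate key must contain {E, J}.
{E, J}⁺ = {E, H, J, K, M, Q}, which is all of the schema, so {E, J} is the only candidate key.

(E, J)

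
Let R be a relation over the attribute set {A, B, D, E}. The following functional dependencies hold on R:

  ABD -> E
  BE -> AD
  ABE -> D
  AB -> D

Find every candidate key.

{A, B}, {B, E}

Attribute B never appears on the right-hand side of any dependency, so B must belong to every candidate key.
{B}⁺ = {B}, which is not all of the schema, so we must add further attributes.
{A, B}⁺: AB→D adds D; ABD→E adds E → {A, B, D, E}.
{B, E}⁺: BE→AD adds A, D → {A, B, D, E}.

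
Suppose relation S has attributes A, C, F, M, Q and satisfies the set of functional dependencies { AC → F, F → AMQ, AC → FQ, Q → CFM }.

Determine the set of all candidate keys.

(F), (Q), (A, C)

{F}⁺: F→AMQ adds A, M, Q; Q→CFM adds C → {A, C, F, M, Q}.
{Q}⁺: Q→CFM adds C, F, M; F→AMQ adds A → {A, C, F, M, Q}.
{A, C}⁺: AC→F adds F; F→AMQ adds M, Q → {A, C, F, M, Q}.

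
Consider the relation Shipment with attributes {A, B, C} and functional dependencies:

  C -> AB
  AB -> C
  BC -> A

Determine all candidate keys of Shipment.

{C}⁺: C→AB adds A, B → {A, B, C}.
{A, B}⁺: AB→C adds C → {A, B, C}. Minimal: {B}⁺ = {B}; {A}⁺ = {A} — none reach the full schema.
Any other superkey contains one of these as a subset, so there are no further candidate keys.

{C}, {A, B}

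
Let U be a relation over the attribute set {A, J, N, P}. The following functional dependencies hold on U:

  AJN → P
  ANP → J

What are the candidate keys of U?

Attributes A, N never appear on any right-hand side, so every candidate key must contain {A, N}.
{A, N}⁺ = {A, N}, which is not all of the schema, so we must add further attributes.
{A, J, N}⁺: AJN→P adds P → {A, J, N, P}. Minimal: {J, N}⁺ = {J, N}; {A, N}⁺ = {A, N}; {A, J}⁺ = {A, J} — none reach the full schema.
{A, N, P}⁺: ANP→J adds J → {A, J, N, P}. Minimal: {N, P}⁺ = {N, P}; {A, P}⁺ = {A, P}; {A, N}⁺ = {A, N} — none reach the full schema.

{A, J, N}, {A, N, P}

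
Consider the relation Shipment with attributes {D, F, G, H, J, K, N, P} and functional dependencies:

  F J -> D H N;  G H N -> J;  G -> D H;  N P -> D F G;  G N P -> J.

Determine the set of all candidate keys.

{K, N, P}⁺: NP→DFG adds D, F, G; GNP→J adds J; FJ→DHN adds H → {D, F, G, H, J, K, N, P}. Minimal: {N, P}⁺ = {D, F, G, H, J, N, P}; {K, P}⁺ = {K, P}; {K, N}⁺ = {K, N} — none reach the full schema.
{F, J, K, P}⁺: FJ→DHN adds D, H, N; NP→DFG adds G → {D, F, G, H, J, K, N, P}. Minimal: {J, K, P}⁺ = {J, K, P}; {F, K, P}⁺ = {F, K, P}; {F, J, P}⁺ = {D, F, G, H, J, N, P}; … — none reach the full schema.

{K, N, P}, {F, J, K, P}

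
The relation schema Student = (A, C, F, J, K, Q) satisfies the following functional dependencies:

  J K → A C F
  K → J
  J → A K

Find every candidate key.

Attribute Q never appears on the right-hand side of any dependency, so Q must belong to every candidate key.
{Q}⁺ = {Q}, which is not all of the schema, so we must add further attributes.
{J, Q}⁺: J→AK adds A, K; JK→ACF adds C, F → {A, C, F, J, K, Q}.
{K, Q}⁺: K→J adds J; J→AK adds A; JK→ACF adds C, F → {A, C, F, J, K, Q}.

{J, Q}; {K, Q}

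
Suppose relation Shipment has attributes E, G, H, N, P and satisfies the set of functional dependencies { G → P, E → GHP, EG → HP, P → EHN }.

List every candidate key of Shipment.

E, G, P

{E}⁺: E→GHP adds G, H, P; P→EHN adds N → {E, G, H, N, P}.
{G}⁺: G→P adds P; P→EHN adds E, H, N → {E, G, H, N, P}.
{P}⁺: P→EHN adds E, H, N; E→GHP adds G → {E, G, H, N, P}.
Any other superkey contains one of these as a subset, so there are no further candidate keys.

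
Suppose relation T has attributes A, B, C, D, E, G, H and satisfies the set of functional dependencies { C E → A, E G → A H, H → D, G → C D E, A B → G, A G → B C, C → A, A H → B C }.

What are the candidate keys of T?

{G}⁺: G→CDE adds C, D, E; C→A adds A; EG→AH adds H; AG→BC adds B → {A, B, C, D, E, G, H}.
{A, B}⁺: AB→G adds G; AG→BC adds C; G→CDE adds D, E; EG→AH adds H → {A, B, C, D, E, G, H}.
{A, H}⁺: H→D adds D; AH→BC adds B, C; AB→G adds G; G→CDE adds E → {A, B, C, D, E, G, H}.
{B, C}⁺: C→A adds A; AB→G adds G; G→CDE adds D, E; EG→AH adds H → {A, B, C, D, E, G, H}.
{C, H}⁺: H→D adds D; C→A adds A; AH→BC adds B; AB→G adds G; G→CDE adds E → {A, B, C, D, E, G, H}.

(G), (A, B), (A, H), (B, C), (C, H)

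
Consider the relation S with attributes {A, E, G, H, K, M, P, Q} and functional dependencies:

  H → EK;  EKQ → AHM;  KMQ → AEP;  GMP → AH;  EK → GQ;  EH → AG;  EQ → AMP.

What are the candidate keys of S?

{H}⁺: H→EK adds E, K; EK→GQ adds G, Q; EH→AG adds A; EQ→AMP adds M, P → {A, E, G, H, K, M, P, Q}.
{E, K}⁺: EK→GQ adds G, Q; EQ→AMP adds A, M, P; EKQ→AHM adds H → {A, E, G, H, K, M, P, Q}. Minimal: {K}⁺ = {K}; {E}⁺ = {E} — none reach the full schema.
{E, G, Q}⁺: EQ→AMP adds A, M, P; GMP→AH adds H; H→EK adds K → {A, E, G, H, K, M, P, Q}. Minimal: {G, Q}⁺ = {G, Q}; {E, Q}⁺ = {A, E, M, P, Q}; {E, G}⁺ = {E, G} — none reach the full schema.
{G, M, P}⁺: GMP→AH adds A, H; H→EK adds E, K; EK→GQ adds Q → {A, E, G, H, K, M, P, Q}. Minimal: {M, P}⁺ = {M, P}; {G, P}⁺ = {G, P}; {G, M}⁺ = {G, M} — none reach the full schema.
{K, M, Q}⁺: KMQ→AEP adds A, E, P; EK→GQ adds G; EKQ→AHM adds H → {A, E, G, H, K, M, P, Q}. Minimal: {M, Q}⁺ = {M, Q}; {K, Q}⁺ = {K, Q}; {K, M}⁺ = {K, M} — none reach the full schema.

H, EK, EGQ, GMP, KMQ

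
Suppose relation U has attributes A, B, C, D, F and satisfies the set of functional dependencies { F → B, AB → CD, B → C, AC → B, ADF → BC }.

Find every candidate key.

AF

Attributes A, F never appear on any right-hand side, so every candidate key must contain {A, F}.
{A, F}⁺ = {A, B, C, D, F}, which is all of the schema, so {A, F} is the only candidate key.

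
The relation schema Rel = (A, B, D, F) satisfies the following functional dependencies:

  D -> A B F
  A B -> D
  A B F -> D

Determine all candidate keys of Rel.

{D}⁺: D→ABF adds A, B, F → {A, B, D, F}.
{A, B}⁺: AB→D adds D; D→ABF adds F → {A, B, D, F}. Minimal: {B}⁺ = {B}; {A}⁺ = {A} — none reach the full schema.

(D), (A, B)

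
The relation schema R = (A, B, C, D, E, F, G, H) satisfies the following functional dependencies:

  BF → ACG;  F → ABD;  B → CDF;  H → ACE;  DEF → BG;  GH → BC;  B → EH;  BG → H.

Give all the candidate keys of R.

{B}⁺: B→CDF adds C, D, F; B→EH adds E, H; BF→ACG adds A, G → {A, B, C, D, E, F, G, H}.
{F}⁺: F→ABD adds A, B, D; B→CDF adds C; B→EH adds E, H; BF→ACG adds G → {A, B, C, D, E, F, G, H}.
{G, H}⁺: H→ACE adds A, C, E; GH→BC adds B; B→CDF adds D, F → {A, B, C, D, E, F, G, H}.

{B}; {F}; {G, H}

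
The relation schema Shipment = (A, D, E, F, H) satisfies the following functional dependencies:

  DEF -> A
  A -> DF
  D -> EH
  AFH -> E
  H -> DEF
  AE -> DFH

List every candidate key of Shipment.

{A}, {D}, {H}

{A}⁺: A→DF adds D, F; D→EH adds E, H → {A, D, E, F, H}.
{D}⁺: D→EH adds E, H; H→DEF adds F; DEF→A adds A → {A, D, E, F, H}.
{H}⁺: H→DEF adds D, E, F; DEF→A adds A → {A, D, E, F, H}.
Any other superkey contains one of these as a subset, so there are no further candidate keys.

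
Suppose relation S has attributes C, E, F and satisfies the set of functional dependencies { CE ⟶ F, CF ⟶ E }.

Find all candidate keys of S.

Attribute C never appears on the right-hand side of any dependency, so C must belong to every candidate key.
{C}⁺ = {C}, which is not all of the schema, so we must add further attributes.
{C, E}⁺: CE→F adds F → {C, E, F}. Minimal: {E}⁺ = {E}; {C}⁺ = {C} — none reach the full schema.
{C, F}⁺: CF→E adds E → {C, E, F}. Minimal: {F}⁺ = {F}; {C}⁺ = {C} — none reach the full schema.

(C, E), (C, F)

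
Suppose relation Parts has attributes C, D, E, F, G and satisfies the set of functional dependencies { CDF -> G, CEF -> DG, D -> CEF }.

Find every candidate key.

{D}; {C, E, F}

{D}⁺: D→CEF adds C, E, F; CDF→G adds G → {C, D, E, F, G}.
{C, E, F}⁺: CEF→DG adds D, G → {C, D, E, F, G}. Minimal: {E, F}⁺ = {E, F}; {C, F}⁺ = {C, F}; {C, E}⁺ = {C, E} — none reach the full schema.
Any other superkey contains one of these as a subset, so there are no further candidate keys.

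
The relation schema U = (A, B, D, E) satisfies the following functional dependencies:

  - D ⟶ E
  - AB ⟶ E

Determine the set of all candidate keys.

Attributes A, B, D never appear on any right-hand side, so every candidate key must contain {A, B, D}.
{A, B, D}⁺ = {A, B, D, E}, which is all of the schema, so {A, B, D} is the only candidate key.

{A, B, D}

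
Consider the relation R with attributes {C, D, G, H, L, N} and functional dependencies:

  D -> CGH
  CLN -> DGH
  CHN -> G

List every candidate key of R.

Attributes L, N never appear on any right-hand side, so every candidate key must contain {L, N}.
{L, N}⁺ = {L, N}, which is not all of the schema, so we must add further attributes.
{C, L, N}⁺: CLN→DGH adds D, G, H → {C, D, G, H, L, N}. Minimal: {L, N}⁺ = {L, N}; {C, N}⁺ = {C, N}; {C, L}⁺ = {C, L} — none reach the full schema.
{D, L, N}⁺: D→CGH adds C, G, H → {C, D, G, H, L, N}. Minimal: {L, N}⁺ = {L, N}; {D, N}⁺ = {C, D, G, H, N}; {D, L}⁺ = {C, D, G, H, L} — none reach the full schema.

{C, L, N}, {D, L, N}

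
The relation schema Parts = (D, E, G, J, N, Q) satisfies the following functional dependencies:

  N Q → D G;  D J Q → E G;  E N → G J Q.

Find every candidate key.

EN, JNQ

Attribute N never appears on the right-hand side of any dependency, so N must belong to every candidate key.
{N}⁺ = {N}, which is not all of the schema, so we must add further attributes.
{E, N}⁺: EN→GJQ adds G, J, Q; NQ→DG adds D → {D, E, G, J, N, Q}. Minimal: {N}⁺ = {N}; {E}⁺ = {E} — none reach the full schema.
{J, N, Q}⁺: NQ→DG adds D, G; DJQ→EG adds E → {D, E, G, J, N, Q}. Minimal: {N, Q}⁺ = {D, G, N, Q}; {J, Q}⁺ = {J, Q}; {J, N}⁺ = {J, N} — none reach the full schema.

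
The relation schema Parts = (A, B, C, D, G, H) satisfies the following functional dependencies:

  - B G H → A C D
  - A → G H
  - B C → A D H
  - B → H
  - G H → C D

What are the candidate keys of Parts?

(A, B), (B, C), (B, G)

Attribute B never appears on the right-hand side of any dependency, so B must belong to every candidate key.
{B}⁺ = {B, H}, which is not all of the schema, so we must add further attributes.
{A, B}⁺: A→GH adds G, H; GH→CD adds C, D → {A, B, C, D, G, H}. Minimal: {B}⁺ = {B, H}; {A}⁺ = {A, C, D, G, H} — none reach the full schema.
{B, C}⁺: BC→ADH adds A, D, H; A→GH adds G → {A, B, C, D, G, H}. Minimal: {C}⁺ = {C}; {B}⁺ = {B, H} — none reach the full schema.
{B, G}⁺: B→H adds H; GH→CD adds C, D; BGH→ACD adds A → {A, B, C, D, G, H}. Minimal: {G}⁺ = {G}; {B}⁺ = {B, H} — none reach the full schema.
Any other superkey contains one of these as a subset, so there are no further candidate keys.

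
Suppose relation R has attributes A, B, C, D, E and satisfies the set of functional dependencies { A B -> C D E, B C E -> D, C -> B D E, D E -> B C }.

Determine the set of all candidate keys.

AB, AC, ADE

Attribute A never appears on the right-hand side of any dependency, so A must belong to every candidate key.
{A}⁺ = {A}, which is not all of the schema, so we must add further attributes.
{A, B}⁺: AB→CDE adds C, D, E → {A, B, C, D, E}. Minimal: {B}⁺ = {B}; {A}⁺ = {A} — none reach the full schema.
{A, C}⁺: C→BDE adds B, D, E → {A, B, C, D, E}. Minimal: {C}⁺ = {B, C, D, E}; {A}⁺ = {A} — none reach the full schema.
{A, D, E}⁺: DE→BC adds B, C → {A, B, C, D, E}. Minimal: {D, E}⁺ = {B, C, D, E}; {A, E}⁺ = {A, E}; {A, D}⁺ = {A, D} — none reach the full schema.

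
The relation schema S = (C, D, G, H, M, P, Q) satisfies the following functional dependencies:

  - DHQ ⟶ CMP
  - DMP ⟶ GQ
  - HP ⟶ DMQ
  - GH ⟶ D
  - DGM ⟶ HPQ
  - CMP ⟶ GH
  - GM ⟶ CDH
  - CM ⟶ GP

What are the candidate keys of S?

{C, M}⁺: CM→GP adds G, P; CMP→GH adds H; GM→CDH adds D; DMP→GQ adds Q → {C, D, G, H, M, P, Q}. Minimal: {M}⁺ = {M}; {C}⁺ = {C} — none reach the full schema.
{G, M}⁺: GM→CDH adds C, D, H; CM→GP adds P; DMP→GQ adds Q → {C, D, G, H, M, P, Q}. Minimal: {M}⁺ = {M}; {G}⁺ = {G} — none reach the full schema.
{H, P}⁺: HP→DMQ adds D, M, Q; DHQ→CMP adds C; DMP→GQ adds G → {C, D, G, H, M, P, Q}. Minimal: {P}⁺ = {P}; {H}⁺ = {H} — none reach the full schema.
{D, H, Q}⁺: DHQ→CMP adds C, M, P; DMP→GQ adds G → {C, D, G, H, M, P, Q}. Minimal: {H, Q}⁺ = {H, Q}; {D, Q}⁺ = {D, Q}; {D, H}⁺ = {D, H} — none reach the full schema.
{D, M, P}⁺: DMP→GQ adds G, Q; DGM→HPQ adds H; GM→CDH adds C → {C, D, G, H, M, P, Q}. Minimal: {M, P}⁺ = {M, P}; {D, P}⁺ = {D, P}; {D, M}⁺ = {D, M} — none reach the full schema.
{G, H, Q}⁺: GH→D adds D; DHQ→CMP adds C, M, P → {C, D, G, H, M, P, Q}. Minimal: {H, Q}⁺ = {H, Q}; {G, Q}⁺ = {G, Q}; {G, H}⁺ = {D, G, H} — none reach the full schema.
Any other superkey contains one of these as a subset, so there are no further candidate keys.

(C, M), (G, M), (H, P), (D, H, Q), (D, M, P), (G, H, Q)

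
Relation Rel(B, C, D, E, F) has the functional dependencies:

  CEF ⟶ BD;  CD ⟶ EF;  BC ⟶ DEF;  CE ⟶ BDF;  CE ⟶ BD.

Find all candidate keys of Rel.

Attribute C never appears on the right-hand side of any dependency, so C must belong to every candidate key.
{C}⁺ = {C}, which is not all of the schema, so we must add further attributes.
{B, C}⁺: BC→DEF adds D, E, F → {B, C, D, E, F}. Minimal: {C}⁺ = {C}; {B}⁺ = {B} — none reach the full schema.
{C, D}⁺: CD→EF adds E, F; CE→BDF adds B → {B, C, D, E, F}. Minimal: {D}⁺ = {D}; {C}⁺ = {C} — none reach the full schema.
{C, E}⁺: CE→BDF adds B, D, F → {B, C, D, E, F}. Minimal: {E}⁺ = {E}; {C}⁺ = {C} — none reach the full schema.

{B, C}, {C, D}, {C, E}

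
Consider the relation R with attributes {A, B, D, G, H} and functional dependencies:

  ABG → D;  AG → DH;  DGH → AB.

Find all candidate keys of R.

Attribute G never appears on the right-hand side of any dependency, so G must belong to every candidate key.
{G}⁺ = {G}, which is not all of the schema, so we must add further attributes.
{A, G}⁺: AG→DH adds D, H; DGH→AB adds B → {A, B, D, G, H}. Minimal: {G}⁺ = {G}; {A}⁺ = {A} — none reach the full schema.
{D, G, H}⁺: DGH→AB adds A, B → {A, B, D, G, H}. Minimal: {G, H}⁺ = {G, H}; {D, H}⁺ = {D, H}; {D, G}⁺ = {D, G} — none reach the full schema.

{A, G}; {D, G, H}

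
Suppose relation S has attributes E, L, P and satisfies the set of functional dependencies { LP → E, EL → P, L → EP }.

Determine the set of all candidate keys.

{L}

{L}⁺: L→EP adds E, P → {E, L, P}.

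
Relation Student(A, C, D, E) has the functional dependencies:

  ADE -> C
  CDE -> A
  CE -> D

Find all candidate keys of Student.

{C, E}; {A, D, E}

Attribute E never appears on the right-hand side of any dependency, so E must belong to every candidate key.
{E}⁺ = {E}, which is not all of the schema, so we must add further attributes.
{C, E}⁺: CE→D adds D; CDE→A adds A → {A, C, D, E}.
{A, D, E}⁺: ADE→C adds C → {A, C, D, E}.
Any other superkey contains one of these as a subset, so there are no further candidate keys.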